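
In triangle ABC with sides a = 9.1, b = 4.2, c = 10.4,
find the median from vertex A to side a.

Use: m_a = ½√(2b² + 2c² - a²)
m_a = ½√(2·4.2² + 2·10.4² − 9.1²) = ½√(2·17.64 + 2·108.16 − 82.81) = ½√(35.28 + 216.32 − 82.81) = ½√168.79
√168.79 ≈ 12.9919, so m_a ≈ 6.49596

m_a = 6.496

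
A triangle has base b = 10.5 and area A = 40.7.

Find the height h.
A = ½·b·h  ⇒  h = 2A/b = 2·40.7/10.5 = 81.4/10.5 ≈ 7.75238

h = 7.752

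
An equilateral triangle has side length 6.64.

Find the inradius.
r = Area/s with s the semi-perimeter.
Area = (√3/4)·6.64² = (√3/4)·44.0896 ≈ 0.433013·44.0896 ≈ 19.0914
s = 3·6.64/2 = 9.96
r ≈ 19.0914/9.96 ≈ 1.9168
(Equivalently r = side/(2√3) = 6.64/3.4641 ≈ 1.9168.)

r = 1.917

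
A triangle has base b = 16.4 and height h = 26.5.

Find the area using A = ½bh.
A = ½·b·h = ½·16.4·26.5 = ½·434.6 = 217.3

Area = 217.3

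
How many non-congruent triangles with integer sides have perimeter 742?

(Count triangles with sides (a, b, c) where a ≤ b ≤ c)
Let a ≤ b ≤ c with a + b + c = 742. The only binding inequality is a + b > c, i.e. 742 − c > c, so c < 742/2; and c ≥ 742/3 since c is the largest side.
So 248 ≤ c ≤ 370. For each c, b runs from ⌈(742 − c)/2⌉ up to c (then a = 742 − b − c satisfies 1 ≤ a ≤ b automatically), giving c − ⌈(742 − c)/2⌉ + 1 choices.
Summing over c: 2 + 3 + 5 + 6 + … + 183 + 185  (123 terms, c = 248, …, 370) = 11470
Check (closed form: nearest integer to p²/48 for even p, (p+3)²/48 for odd p): 742²/48 = 550564/48 ≈ 11470.08 → 11470

11470 triangles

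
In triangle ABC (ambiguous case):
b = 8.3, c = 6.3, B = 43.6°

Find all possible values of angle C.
b/sin(B) = c/sin(C)  ⇒  sin(C) = c·sin(B)/b = 6.3·sin(43.6°)/8.3
sin(43.6°) ≈ 0.68962
sin(C) ≈ 6.3·0.68962/8.3 ≈ 4.3446/8.3 ≈ 0.523446
Candidate 1: C₁ = arcsin(0.523446) ≈ 31.5637°  →  A = 180° − 43.6° − 31.5637° ≈ 104.836° > 0, valid
Candidate 2: C₂ = 180° − C₁ ≈ 148.436°  →  A = 180° − 43.6° − 148.436° ≈ -12.0363° ≤ 0, not a valid triangle

C = 31.56° (one solution)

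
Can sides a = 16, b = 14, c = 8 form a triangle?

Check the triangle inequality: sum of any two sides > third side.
a + b vs c: 16 + 14 = 30 > 8  ✓
a + c vs b: 16 + 8 = 24 > 14  ✓
b + c vs a: 14 + 8 = 22 > 16  ✓

Yes, triangle inequality satisfied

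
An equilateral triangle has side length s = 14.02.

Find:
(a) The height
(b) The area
(a) The height splits the triangle into two 30-60-90 halves: h = s·√3/2 = 14.02·1.73205/2 ≈ 24.2834/2 ≈ 12.1417
(b) Area = (√3/4)·s² = (√3/4)·14.02² = (√3/4)·196.5604 ≈ 0.433013·196.5604 ≈ 85.1131

Height = 12.14, Area = 85.11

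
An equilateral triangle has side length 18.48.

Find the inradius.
r = Area/s with s the semi-perimeter.
Area = (√3/4)·18.48² = (√3/4)·341.5104 ≈ 0.433013·341.5104 ≈ 147.878
s = 3·18.48/2 = 27.72
r ≈ 147.878/27.72 ≈ 5.33472
(Equivalently r = side/(2√3) = 18.48/3.4641 ≈ 5.33472.)

r = 5.335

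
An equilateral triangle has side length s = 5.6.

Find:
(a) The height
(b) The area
(a) The height splits the triangle into two 30-60-90 halves: h = s·√3/2 = 5.6·1.73205/2 ≈ 9.69948/2 ≈ 4.84974
(b) Area = (√3/4)·s² = (√3/4)·5.6² = (√3/4)·31.36 ≈ 0.433013·31.36 ≈ 13.5793

Height = 4.85, Area = 13.58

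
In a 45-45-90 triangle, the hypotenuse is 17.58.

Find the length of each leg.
In a 45-45-90 triangle hypotenuse = leg·√2, so leg = hypotenuse/√2.
Leg = 17.58/√2 ≈ 17.58/1.41421 ≈ 12.4309

Each leg = 12.43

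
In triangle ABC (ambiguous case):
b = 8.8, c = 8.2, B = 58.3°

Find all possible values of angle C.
b/sin(B) = c/sin(C)  ⇒  sin(C) = c·sin(B)/b = 8.2·sin(58.3°)/8.8
sin(58.3°) ≈ 0.850811
sin(C) ≈ 8.2·0.850811/8.8 ≈ 6.97665/8.8 ≈ 0.792801
Candidate 1: C₁ = arcsin(0.792801) ≈ 52.4481°  →  A = 180° − 58.3° − 52.4481° ≈ 69.2519° > 0, valid
Candidate 2: C₂ = 180° − C₁ ≈ 127.552°  →  A = 180° − 58.3° − 127.552° ≈ -5.8519° ≤ 0, not a valid triangle

C = 52.45° (one solution)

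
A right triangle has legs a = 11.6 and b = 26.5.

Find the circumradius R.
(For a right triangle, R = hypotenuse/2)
Hypotenuse c = √(a² + b²) = √(134.56 + 702.25) = √836.81 ≈ 28.9277
R = c/2 ≈ 28.9277/2 ≈ 14.4638

R = 14.46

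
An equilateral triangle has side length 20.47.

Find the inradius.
r = Area/s with s the semi-perimeter.
Area = (√3/4)·20.47² = (√3/4)·419.0209 ≈ 0.433013·419.0209 ≈ 181.441
s = 3·20.47/2 = 30.705
r ≈ 181.441/30.705 ≈ 5.90918
(Equivalently r = side/(2√3) = 20.47/3.4641 ≈ 5.90918.)

r = 5.909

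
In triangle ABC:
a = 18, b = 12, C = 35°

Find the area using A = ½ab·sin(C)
A = ½·a·b·sin(C) = ½·18·12·sin(35°)
sin(35°) ≈ 0.573576
A ≈ ½·216·0.573576 = 108·0.573576 ≈ 61.9463

Area = 61.95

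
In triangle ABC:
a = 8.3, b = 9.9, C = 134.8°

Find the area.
Two sides and the included angle (SAS): A = ½·a·b·sin(C) = ½·8.3·9.9·sin(134.8°)
sin(134.8°) ≈ 0.709571
A ≈ ½·82.17·0.709571 = 41.085·0.709571 ≈ 29.1527

Area = 29.15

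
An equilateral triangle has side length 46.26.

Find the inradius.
r = Area/s with s the semi-perimeter.
Area = (√3/4)·46.26² = (√3/4)·2139.9876 ≈ 0.433013·2139.9876 ≈ 926.642
s = 3·46.26/2 = 69.39
r ≈ 926.642/69.39 ≈ 13.3541
(Equivalently r = side/(2√3) = 46.26/3.4641 ≈ 13.3541.)

r = 13.35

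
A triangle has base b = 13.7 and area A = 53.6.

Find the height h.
A = ½·b·h  ⇒  h = 2A/b = 2·53.6/13.7 = 107.2/13.7 ≈ 7.82482

h = 7.825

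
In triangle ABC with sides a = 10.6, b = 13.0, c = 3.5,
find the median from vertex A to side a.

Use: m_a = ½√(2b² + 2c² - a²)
m_a = ½√(2·13.0² + 2·3.5² − 10.6²) = ½√(2·169 + 2·12.25 − 112.36) = ½√(338 + 24.5 − 112.36) = ½√250.14
√250.14 ≈ 15.8158, so m_a ≈ 7.90791

m_a = 7.908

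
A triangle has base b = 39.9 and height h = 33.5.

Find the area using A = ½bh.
A = ½·b·h = ½·39.9·33.5 = ½·1336.65 = 668.325

Area = 668.325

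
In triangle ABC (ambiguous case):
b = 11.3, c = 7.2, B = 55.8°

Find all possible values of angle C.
b/sin(B) = c/sin(C)  ⇒  sin(C) = c·sin(B)/b = 7.2·sin(55.8°)/11.3
sin(55.8°) ≈ 0.827081
sin(C) ≈ 7.2·0.827081/11.3 ≈ 5.95498/11.3 ≈ 0.526989
Candidate 1: C₁ = arcsin(0.526989) ≈ 31.8023°  →  A = 180° − 55.8° − 31.8023° ≈ 92.3977° > 0, valid
Candidate 2: C₂ = 180° − C₁ ≈ 148.198°  →  A = 180° − 55.8° − 148.198° ≈ -23.9977° ≤ 0, not a valid triangle

C = 31.8° (one solution)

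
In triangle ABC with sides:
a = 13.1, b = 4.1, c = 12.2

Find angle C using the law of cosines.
c² = a² + b² − 2ab·cos(C)  ⇒  cos(C) = (a² + b² − c²)/(2ab)
cos(C) = (13.1² + 4.1² − 12.2²)/(2·13.1·4.1) = (171.61 + 16.81 − 148.84)/107.42 = 39.58/107.42 ≈ 0.36846
C = arccos(0.36846) ≈ 68.3793°

C = 68.38°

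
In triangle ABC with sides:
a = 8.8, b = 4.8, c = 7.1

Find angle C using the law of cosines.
c² = a² + b² − 2ab·cos(C)  ⇒  cos(C) = (a² + b² − c²)/(2ab)
cos(C) = (8.8² + 4.8² − 7.1²)/(2·8.8·4.8) = (77.44 + 23.04 − 50.41)/84.48 = 50.07/84.48 ≈ 0.592685
C = arccos(0.592685) ≈ 53.6522°

C = 53.65°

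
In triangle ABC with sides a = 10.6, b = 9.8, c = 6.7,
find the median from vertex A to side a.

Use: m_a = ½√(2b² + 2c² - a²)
m_a = ½√(2·9.8² + 2·6.7² − 10.6²) = ½√(2·96.04 + 2·44.89 − 112.36) = ½√(192.08 + 89.78 − 112.36) = ½√169.5
√169.5 ≈ 13.0192, so m_a ≈ 6.50961

m_a = 6.51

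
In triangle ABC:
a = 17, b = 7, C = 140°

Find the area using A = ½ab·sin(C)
A = ½·a·b·sin(C) = ½·17·7·sin(140°)
sin(140°) ≈ 0.642788
A ≈ ½·119·0.642788 = 59.5·0.642788 ≈ 38.2459

Area = 38.25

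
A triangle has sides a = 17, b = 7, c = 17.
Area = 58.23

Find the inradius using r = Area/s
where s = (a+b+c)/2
s = (17 + 7 + 17)/2 = 41/2 = 20.5
r = Area/s = 58.23/20.5 ≈ 2.84049

r = 2.84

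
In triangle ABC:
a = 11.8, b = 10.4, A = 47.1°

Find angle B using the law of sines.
a/sin(A) = b/sin(B)  ⇒  sin(B) = b·sin(A)/a = 10.4·sin(47.1°)/11.8
sin(47.1°) ≈ 0.732543
sin(B) ≈ 10.4·0.732543/11.8 ≈ 7.61845/11.8 ≈ 0.645631
B = arcsin(0.645631) ≈ 40.213°
(Since b ≤ a we need B ≤ A, so the obtuse alternative 180° − 40.213° ≈ 139.787° is rejected.)

B = 40.21°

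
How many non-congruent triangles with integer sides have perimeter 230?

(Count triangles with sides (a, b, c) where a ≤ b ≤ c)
Let a ≤ b ≤ c with a + b + c = 230. The only binding inequality is a + b > c, i.e. 230 − c > c, so c < 230/2; and c ≥ 230/3 since c is the largest side.
So 77 ≤ c ≤ 114. For each c, b runs from ⌈(230 − c)/2⌉ up to c (then a = 230 − b − c satisfies 1 ≤ a ≤ b automatically), giving c − ⌈(230 − c)/2⌉ + 1 choices.
Summing over c: 1 + 3 + 4 + 6 + … + 55 + 57  (38 terms, c = 77, …, 114) = 1102
Check (closed form: nearest integer to p²/48 for even p, (p+3)²/48 for odd p): 230²/48 = 52900/48 ≈ 1102.08 → 1102

1102 triangles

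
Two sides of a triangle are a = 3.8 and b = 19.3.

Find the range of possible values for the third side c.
Triangle inequality: |a − b| < c < a + b
|a − b| = |3.8 − 19.3| = 15.5
a + b = 3.8 + 19.3 = 23.1

15.5 < c < 23.1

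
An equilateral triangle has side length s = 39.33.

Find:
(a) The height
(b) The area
(a) The height splits the triangle into two 30-60-90 halves: h = s·√3/2 = 39.33·1.73205/2 ≈ 68.1216/2 ≈ 34.0608
(b) Area = (√3/4)·s² = (√3/4)·39.33² = (√3/4)·1546.8489 ≈ 0.433013·1546.8489 ≈ 669.805

Height = 34.06, Area = 669.8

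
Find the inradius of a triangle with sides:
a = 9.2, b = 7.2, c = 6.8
r = Area/s where s is the semi-perimeter.
s = (9.2 + 7.2 + 6.8)/2 = 23.2/2 = 11.6
Area = √(s(s−a)(s−b)(s−c)) = √(11.6·2.4·4.4·4.8) ≈ √587.981 ≈ 24.2483
r ≈ 24.2483/11.6 ≈ 2.09037

r = 2.09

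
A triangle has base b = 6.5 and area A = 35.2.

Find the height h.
A = ½·b·h  ⇒  h = 2A/b = 2·35.2/6.5 = 70.4/6.5 ≈ 10.8308

h = 10.83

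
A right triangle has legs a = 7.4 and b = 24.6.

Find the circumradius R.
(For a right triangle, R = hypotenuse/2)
Hypotenuse c = √(a² + b²) = √(54.76 + 605.16) = √659.92 ≈ 25.6889
R = c/2 ≈ 25.6889/2 ≈ 12.8445

R = 12.84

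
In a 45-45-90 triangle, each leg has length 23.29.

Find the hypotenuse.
In a 45-45-90 triangle the sides are in ratio 1 : 1 : √2, so hypotenuse = leg·√2.
Hypotenuse = 23.29·√2 ≈ 23.29·1.41421 ≈ 32.937

Hypotenuse = 23.29√2 = 32.94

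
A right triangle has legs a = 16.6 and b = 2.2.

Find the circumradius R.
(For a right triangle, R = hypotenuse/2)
Hypotenuse c = √(a² + b²) = √(275.56 + 4.84) = √280.4 ≈ 16.7451
R = c/2 ≈ 16.7451/2 ≈ 8.37257

R = 8.373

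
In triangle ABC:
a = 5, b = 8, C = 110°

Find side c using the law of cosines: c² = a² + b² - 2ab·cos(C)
c² = 5² + 8² − 2·5·8·cos(110°)
cos(110°) ≈ -0.34202
c² ≈ 25 + 64 − 80·(-0.34202) ≈ 89 + 27.3616 ≈ 116.362
c ≈ √116.362 ≈ 10.7871

c = 10.79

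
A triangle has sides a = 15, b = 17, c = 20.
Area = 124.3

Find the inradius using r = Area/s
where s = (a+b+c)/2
s = (15 + 17 + 20)/2 = 52/2 = 26
r = Area/s = 124.3/26 ≈ 4.78077

r = 4.781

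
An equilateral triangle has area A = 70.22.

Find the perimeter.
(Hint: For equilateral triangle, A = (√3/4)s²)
A = (√3/4)s²  ⇒  s² = 4A/√3 = 4·70.22/√3 = 280.88/1.73205 ≈ 162.166
s ≈ √162.166 ≈ 12.7344
Perimeter = 3s ≈ 3·12.7344 ≈ 38.2033

Perimeter = 38.2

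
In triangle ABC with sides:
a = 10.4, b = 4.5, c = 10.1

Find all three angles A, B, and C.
Law of cosines for each angle (a² = 108.16, b² = 20.25, c² = 102.01):
cos(A) = (b² + c² − a²)/(2bc) = (20.25 + 102.01 − 108.16)/(2·4.5·10.1) = 14.1/90.9 ≈ 0.155116  ⇒  A ≈ 81.0765°
cos(B) = (a² + c² − b²)/(2ac) = (108.16 + 102.01 − 20.25)/(2·10.4·10.1) = 189.92/210.08 ≈ 0.904037  ⇒  B ≈ 25.3062°
cos(C) = (a² + b² − c²)/(2ab) = (108.16 + 20.25 − 102.01)/(2·10.4·4.5) = 26.4/93.6 ≈ 0.282051  ⇒  C ≈ 73.6173°
Check: A + B + C ≈ 180°

A = 81.08°, B = 25.31°, C = 73.62°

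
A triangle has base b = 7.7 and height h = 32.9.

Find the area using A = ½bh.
A = ½·b·h = ½·7.7·32.9 = ½·253.33 = 126.665

Area = 126.665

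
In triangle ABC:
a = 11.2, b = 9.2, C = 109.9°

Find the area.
Two sides and the included angle (SAS): A = ½·a·b·sin(C) = ½·11.2·9.2·sin(109.9°)
sin(109.9°) ≈ 0.940288
A ≈ ½·103.04·0.940288 = 51.52·0.940288 ≈ 48.4436

Area = 48.44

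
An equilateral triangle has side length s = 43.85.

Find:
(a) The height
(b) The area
(a) The height splits the triangle into two 30-60-90 halves: h = s·√3/2 = 43.85·1.73205/2 ≈ 75.9504/2 ≈ 37.9752
(b) Area = (√3/4)·s² = (√3/4)·43.85² = (√3/4)·1922.8225 ≈ 0.433013·1922.8225 ≈ 832.607

Height = 37.98, Area = 832.6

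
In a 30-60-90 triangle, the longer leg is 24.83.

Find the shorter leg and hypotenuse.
In a 30-60-90 triangle the sides are in ratio 1 : √3 : 2, so short leg = long leg/√3 and hypotenuse = 2·(short leg).
Short leg = 24.83/√3 ≈ 24.83/1.73205 ≈ 14.3356
Hypotenuse = 2·14.3356 ≈ 28.6712

Short leg = 14.34, Hypotenuse = 28.67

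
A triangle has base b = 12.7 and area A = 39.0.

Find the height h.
A = ½·b·h  ⇒  h = 2A/b = 2·39.0/12.7 = 78/12.7 ≈ 6.14173

h = 6.142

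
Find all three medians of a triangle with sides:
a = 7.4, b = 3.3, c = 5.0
Median formula: m_a = ½√(2b² + 2c² − a²) (and cyclically). a² = 54.76, b² = 10.89, c² = 25.
m_a = ½√(2·10.89 + 2·25 − 54.76) = ½√17.02 ≈ ½·4.12553 ≈ 2.06277
m_b = ½√(2·54.76 + 2·25 − 10.89) = ½√148.63 ≈ ½·12.1914 ≈ 6.0957
m_c = ½√(2·54.76 + 2·10.89 − 25) = ½√106.3 ≈ ½·10.3102 ≈ 5.15509

m_a = 2.063, m_b = 6.096, m_c = 5.155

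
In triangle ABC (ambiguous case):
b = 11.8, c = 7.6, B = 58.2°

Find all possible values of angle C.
b/sin(B) = c/sin(C)  ⇒  sin(C) = c·sin(B)/b = 7.6·sin(58.2°)/11.8
sin(58.2°) ≈ 0.849893
sin(C) ≈ 7.6·0.849893/11.8 ≈ 6.45918/11.8 ≈ 0.547389
Candidate 1: C₁ = arcsin(0.547389) ≈ 33.188°  →  A = 180° − 58.2° − 33.188° ≈ 88.612° > 0, valid
Candidate 2: C₂ = 180° − C₁ ≈ 146.812°  →  A = 180° − 58.2° − 146.812° ≈ -25.012° ≤ 0, not a valid triangle

C = 33.19° (one solution)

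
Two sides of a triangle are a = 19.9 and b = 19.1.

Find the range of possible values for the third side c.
Triangle inequality: |a − b| < c < a + b
|a − b| = |19.9 − 19.1| = 0.8
a + b = 19.9 + 19.1 = 39

0.8 < c < 39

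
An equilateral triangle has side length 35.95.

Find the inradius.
r = Area/s with s the semi-perimeter.
Area = (√3/4)·35.95² = (√3/4)·1292.4025 ≈ 0.433013·1292.4025 ≈ 559.627
s = 3·35.95/2 = 53.925
r ≈ 559.627/53.925 ≈ 10.3779
(Equivalently r = side/(2√3) = 35.95/3.4641 ≈ 10.3779.)

r = 10.38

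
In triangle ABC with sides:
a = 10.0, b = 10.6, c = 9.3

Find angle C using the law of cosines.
c² = a² + b² − 2ab·cos(C)  ⇒  cos(C) = (a² + b² − c²)/(2ab)
cos(C) = (10.0² + 10.6² − 9.3²)/(2·10.0·10.6) = (100 + 112.36 − 86.49)/212 = 125.87/212 ≈ 0.593726
C = arccos(0.593726) ≈ 53.5781°

C = 53.58°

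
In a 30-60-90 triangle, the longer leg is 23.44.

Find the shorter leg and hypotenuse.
In a 30-60-90 triangle the sides are in ratio 1 : √3 : 2, so short leg = long leg/√3 and hypotenuse = 2·(short leg).
Short leg = 23.44/√3 ≈ 23.44/1.73205 ≈ 13.5331
Hypotenuse = 2·13.5331 ≈ 27.0662

Short leg = 13.53, Hypotenuse = 27.07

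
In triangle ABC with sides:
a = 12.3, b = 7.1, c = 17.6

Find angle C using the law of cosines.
c² = a² + b² − 2ab·cos(C)  ⇒  cos(C) = (a² + b² − c²)/(2ab)
cos(C) = (12.3² + 7.1² − 17.6²)/(2·12.3·7.1) = (151.29 + 50.41 − 309.76)/174.66 = -108.06/174.66 ≈ -0.618688
C = arccos(-0.618688) ≈ 128.22°

C = 128.2°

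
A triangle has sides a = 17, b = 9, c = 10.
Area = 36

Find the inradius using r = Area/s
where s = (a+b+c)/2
s = (17 + 9 + 10)/2 = 36/2 = 18
r = Area/s = 36/18 ≈ 2

r = 2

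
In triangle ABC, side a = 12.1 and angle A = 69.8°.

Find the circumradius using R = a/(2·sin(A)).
R = a/(2·sin(A)) = 12.1/(2·sin(69.8°))
sin(69.8°) ≈ 0.938493
R ≈ 12.1/(2·0.938493) = 12.1/1.87699 ≈ 6.44651

R = 6.447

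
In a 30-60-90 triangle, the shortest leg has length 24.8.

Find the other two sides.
In a 30-60-90 triangle the sides are in ratio 1 : √3 : 2 (short leg : long leg : hypotenuse).
Long leg = 24.8·√3 ≈ 24.8·1.73205 ≈ 42.9549
Hypotenuse = 2·24.8 = 49.6

Long leg = 24.8√3 = 42.95, Hypotenuse = 49.6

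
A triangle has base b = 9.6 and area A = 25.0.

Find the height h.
A = ½·b·h  ⇒  h = 2A/b = 2·25.0/9.6 = 50/9.6 ≈ 5.20833

h = 5.208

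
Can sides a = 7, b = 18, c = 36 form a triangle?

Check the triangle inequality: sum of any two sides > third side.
a + b vs c: 7 + 18 = 25 ≤ 36  ✗
a + c vs b: 7 + 36 = 43 > 18  ✓
b + c vs a: 18 + 36 = 54 > 7  ✓

No: 7 + 18 = 25 is not > 36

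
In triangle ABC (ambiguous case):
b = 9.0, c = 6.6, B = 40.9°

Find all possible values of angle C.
b/sin(B) = c/sin(C)  ⇒  sin(C) = c·sin(B)/b = 6.6·sin(40.9°)/9.0
sin(40.9°) ≈ 0.654741
sin(C) ≈ 6.6·0.654741/9.0 ≈ 4.32129/9.0 ≈ 0.480143
Candidate 1: C₁ = arcsin(0.480143) ≈ 28.6948°  →  A = 180° − 40.9° − 28.6948° ≈ 110.405° > 0, valid
Candidate 2: C₂ = 180° − C₁ ≈ 151.305°  →  A = 180° − 40.9° − 151.305° ≈ -12.2052° ≤ 0, not a valid triangle

C = 28.69° (one solution)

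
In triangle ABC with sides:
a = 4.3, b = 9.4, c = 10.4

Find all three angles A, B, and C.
Law of cosines for each angle (a² = 18.49, b² = 88.36, c² = 108.16):
cos(A) = (b² + c² − a²)/(2bc) = (88.36 + 108.16 − 18.49)/(2·9.4·10.4) = 178.03/195.52 ≈ 0.910546  ⇒  A ≈ 24.4191°
cos(B) = (a² + c² − b²)/(2ac) = (18.49 + 108.16 − 88.36)/(2·4.3·10.4) = 38.29/89.44 ≈ 0.428108  ⇒  B ≈ 64.6524°
cos(C) = (a² + b² − c²)/(2ab) = (18.49 + 88.36 − 108.16)/(2·4.3·9.4) = -1.31/80.84 ≈ -0.0162048  ⇒  C ≈ 90.9285°
Check: A + B + C ≈ 180°

A = 24.42°, B = 64.65°, C = 90.93°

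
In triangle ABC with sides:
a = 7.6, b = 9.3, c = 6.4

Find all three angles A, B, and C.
Law of cosines for each angle (a² = 57.76, b² = 86.49, c² = 40.96):
cos(A) = (b² + c² − a²)/(2bc) = (86.49 + 40.96 − 57.76)/(2·9.3·6.4) = 69.69/119.04 ≈ 0.585433  ⇒  A ≈ 54.1664°
cos(B) = (a² + c² − b²)/(2ac) = (57.76 + 40.96 − 86.49)/(2·7.6·6.4) = 12.23/97.28 ≈ 0.12572  ⇒  B ≈ 82.7777°
cos(C) = (a² + b² − c²)/(2ab) = (57.76 + 86.49 − 40.96)/(2·7.6·9.3) = 103.29/141.36 ≈ 0.730688  ⇒  C ≈ 43.0559°
Check: A + B + C ≈ 180°

A = 54.17°, B = 82.78°, C = 43.06°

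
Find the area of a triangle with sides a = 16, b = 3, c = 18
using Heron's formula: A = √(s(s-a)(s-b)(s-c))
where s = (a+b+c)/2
s = (16 + 3 + 18)/2 = 37/2 = 18.5
s − a = 2.5, s − b = 15.5, s − c = 0.5
s(s−a)(s−b)(s−c) = 18.5·2.5·15.5·0.5 = 358.4375
Area = √358.4375 ≈ 18.9324

s = 18.5, Area = 18.93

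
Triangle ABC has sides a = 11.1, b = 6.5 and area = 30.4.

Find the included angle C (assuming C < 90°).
Area = ½·a·b·sin(C)  ⇒  sin(C) = 2·Area/(a·b) = 2·30.4/(11.1·6.5) = 60.8/72.15 ≈ 0.842689
C = arcsin(0.842689) ≈ 57.4252° (taking the acute solution since C < 90°)

C = 57.43°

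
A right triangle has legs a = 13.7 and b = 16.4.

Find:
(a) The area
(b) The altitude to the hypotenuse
(a) The legs are perpendicular, so Area = ½·a·b = ½·13.7·16.4 = ½·224.68 = 112.34
(b) Hypotenuse c = √(a² + b²) = √(187.69 + 268.96) = √456.65 ≈ 21.3694
    Area = ½·c·h_c  ⇒  h_c = 2·Area/c = 224.68/21.3694 ≈ 10.5141

Area = 112.34, h_c = 10.51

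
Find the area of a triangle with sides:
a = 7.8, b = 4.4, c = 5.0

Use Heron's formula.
s = (7.8 + 4.4 + 5.0)/2 = 17.2/2 = 8.6
s − a = 0.8, s − b = 4.2, s − c = 3.6
s(s−a)(s−b)(s−c) = 8.6·0.8·4.2·3.6 ≈ 104.026
Area = √104.026 ≈ 10.1993

Area = 10.2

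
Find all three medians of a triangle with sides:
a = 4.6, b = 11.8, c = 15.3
Median formula: m_a = ½√(2b² + 2c² − a²) (and cyclically). a² = 21.16, b² = 139.24, c² = 234.09.
m_a = ½√(2·139.24 + 2·234.09 − 21.16) = ½√725.5 ≈ ½·26.9351 ≈ 13.4676
m_b = ½√(2·21.16 + 2·234.09 − 139.24) = ½√371.26 ≈ ½·19.2681 ≈ 9.63405
m_c = ½√(2·21.16 + 2·139.24 − 234.09) = ½√86.71 ≈ ½·9.31182 ≈ 4.65591

m_a = 13.47, m_b = 9.634, m_c = 4.656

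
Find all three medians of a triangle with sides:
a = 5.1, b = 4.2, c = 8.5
Median formula: m_a = ½√(2b² + 2c² − a²) (and cyclically). a² = 26.01, b² = 17.64, c² = 72.25.
m_a = ½√(2·17.64 + 2·72.25 − 26.01) = ½√153.77 ≈ ½·12.4004 ≈ 6.2002
m_b = ½√(2·26.01 + 2·72.25 − 17.64) = ½√178.88 ≈ ½·13.3746 ≈ 6.6873
m_c = ½√(2·26.01 + 2·17.64 − 72.25) = ½√15.05 ≈ ½·3.87943 ≈ 1.93972

m_a = 6.2, m_b = 6.687, m_c = 1.94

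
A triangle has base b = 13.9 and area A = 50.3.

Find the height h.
A = ½·b·h  ⇒  h = 2A/b = 2·50.3/13.9 = 100.6/13.9 ≈ 7.23741

h = 7.237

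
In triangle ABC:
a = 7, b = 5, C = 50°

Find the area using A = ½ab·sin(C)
A = ½·a·b·sin(C) = ½·7·5·sin(50°)
sin(50°) ≈ 0.766044
A ≈ ½·35·0.766044 = 17.5·0.766044 ≈ 13.4058

Area = 13.41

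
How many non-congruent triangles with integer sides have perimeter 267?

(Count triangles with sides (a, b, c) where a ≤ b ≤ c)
Let a ≤ b ≤ c with a + b + c = 267. The only binding inequality is a + b > c, i.e. 267 − c > c, so c < 267/2; and c ≥ 267/3 since c is the largest side.
So 89 ≤ c ≤ 133. For each c, b runs from ⌈(267 − c)/2⌉ up to c (then a = 267 − b − c satisfies 1 ≤ a ≤ b automatically), giving c − ⌈(267 − c)/2⌉ + 1 choices.
Summing over c: 1 + 2 + 4 + 5 + … + 65 + 67  (45 terms, c = 89, …, 133) = 1519
Check (closed form: nearest integer to p²/48 for even p, (p+3)²/48 for odd p): (267+3)²/48 = 270²/48 = 72900/48 ≈ 1518.75 → 1519

1519 triangles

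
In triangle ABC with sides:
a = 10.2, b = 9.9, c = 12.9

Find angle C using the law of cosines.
c² = a² + b² − 2ab·cos(C)  ⇒  cos(C) = (a² + b² − c²)/(2ab)
cos(C) = (10.2² + 9.9² − 12.9²)/(2·10.2·9.9) = (104.04 + 98.01 − 166.41)/201.96 = 35.64/201.96 ≈ 0.176471
C = arccos(0.176471) ≈ 79.8358°

C = 79.84°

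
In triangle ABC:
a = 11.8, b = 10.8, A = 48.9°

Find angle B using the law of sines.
a/sin(A) = b/sin(B)  ⇒  sin(B) = b·sin(A)/a = 10.8·sin(48.9°)/11.8
sin(48.9°) ≈ 0.753563
sin(B) ≈ 10.8·0.753563/11.8 ≈ 8.13848/11.8 ≈ 0.689702
B = arcsin(0.689702) ≈ 43.6065°
(Since b ≤ a we need B ≤ A, so the obtuse alternative 180° − 43.6065° ≈ 136.393° is rejected.)

B = 43.61°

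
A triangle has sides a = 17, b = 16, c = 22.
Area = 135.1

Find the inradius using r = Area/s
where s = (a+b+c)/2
s = (17 + 16 + 22)/2 = 55/2 = 27.5
r = Area/s = 135.1/27.5 ≈ 4.91273

r = 4.913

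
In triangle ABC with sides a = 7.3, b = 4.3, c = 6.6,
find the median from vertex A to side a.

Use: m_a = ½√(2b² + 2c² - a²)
m_a = ½√(2·4.3² + 2·6.6² − 7.3²) = ½√(2·18.49 + 2·43.56 − 53.29) = ½√(36.98 + 87.12 − 53.29) = ½√70.81
√70.81 ≈ 8.41487, so m_a ≈ 4.20743

m_a = 4.207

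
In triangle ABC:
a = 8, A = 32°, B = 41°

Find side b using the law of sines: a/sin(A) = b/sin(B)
a/sin(A) = b/sin(B)  ⇒  b = a·sin(B)/sin(A) = 8·sin(41°)/sin(32°)
sin(41°) ≈ 0.656059, sin(32°) ≈ 0.529919
b ≈ 8·0.656059/0.529919 ≈ 5.24847/0.529919 ≈ 9.90429

b = 9.904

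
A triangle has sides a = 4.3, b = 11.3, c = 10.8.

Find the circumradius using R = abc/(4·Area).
First find the area with Heron's formula.
s = (4.3 + 11.3 + 10.8)/2 = 13.2
Area = √(s(s−a)(s−b)(s−c)) = √(13.2·8.9·1.9·2.4) ≈ √535.709 ≈ 23.1454
abc = 4.3·11.3·10.8 = 524.772
R = abc/(4·Area) ≈ 524.772/(4·23.1454) = 524.772/92.5815 ≈ 5.66821

R = 5.668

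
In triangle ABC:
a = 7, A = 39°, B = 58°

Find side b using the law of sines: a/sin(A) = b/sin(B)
a/sin(A) = b/sin(B)  ⇒  b = a·sin(B)/sin(A) = 7·sin(58°)/sin(39°)
sin(58°) ≈ 0.848048, sin(39°) ≈ 0.62932
b ≈ 7·0.848048/0.62932 ≈ 5.93634/0.62932 ≈ 9.43293

b = 9.433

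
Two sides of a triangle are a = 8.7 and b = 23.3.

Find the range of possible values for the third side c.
Triangle inequality: |a − b| < c < a + b
|a − b| = |8.7 − 23.3| = 14.6
a + b = 8.7 + 23.3 = 32

14.6 < c < 32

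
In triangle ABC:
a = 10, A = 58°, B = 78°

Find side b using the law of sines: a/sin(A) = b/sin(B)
a/sin(A) = b/sin(B)  ⇒  b = a·sin(B)/sin(A) = 10·sin(78°)/sin(58°)
sin(78°) ≈ 0.978148, sin(58°) ≈ 0.848048
b ≈ 10·0.978148/0.848048 ≈ 9.78148/0.848048 ≈ 11.5341

b = 11.53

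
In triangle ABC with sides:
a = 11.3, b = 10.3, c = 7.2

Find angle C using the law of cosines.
c² = a² + b² − 2ab·cos(C)  ⇒  cos(C) = (a² + b² − c²)/(2ab)
cos(C) = (11.3² + 10.3² − 7.2²)/(2·11.3·10.3) = (127.69 + 106.09 − 51.84)/232.78 = 181.94/232.78 ≈ 0.781596
C = arccos(0.781596) ≈ 38.593°

C = 38.59°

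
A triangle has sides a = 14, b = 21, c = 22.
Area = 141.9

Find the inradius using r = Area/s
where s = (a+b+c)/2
s = (14 + 21 + 22)/2 = 57/2 = 28.5
r = Area/s = 141.9/28.5 ≈ 4.97895

r = 4.979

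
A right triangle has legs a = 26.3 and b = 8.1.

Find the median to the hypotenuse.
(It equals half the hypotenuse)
Hypotenuse c = √(a² + b²) = √(691.69 + 65.61) = √757.3 ≈ 27.5191
Median to hypotenuse = c/2 ≈ 27.5191/2 ≈ 13.7595

Median = 13.76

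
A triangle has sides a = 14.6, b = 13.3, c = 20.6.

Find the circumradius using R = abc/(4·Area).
First find the area with Heron's formula.
s = (14.6 + 13.3 + 20.6)/2 = 24.25
Area = √(s(s−a)(s−b)(s−c)) = √(24.25·9.65·10.95·3.65) ≈ √9352.89 ≈ 96.7104
abc = 14.6·13.3·20.6 = 4000.108
R = abc/(4·Area) ≈ 4000.108/(4·96.7104) = 4000.108/386.841 ≈ 10.3404

R = 10.34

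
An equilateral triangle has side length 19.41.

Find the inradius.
r = Area/s with s the semi-perimeter.
Area = (√3/4)·19.41² = (√3/4)·376.7481 ≈ 0.433013·376.7481 ≈ 163.137
s = 3·19.41/2 = 29.115
r ≈ 163.137/29.115 ≈ 5.60318
(Equivalently r = side/(2√3) = 19.41/3.4641 ≈ 5.60318.)

r = 5.603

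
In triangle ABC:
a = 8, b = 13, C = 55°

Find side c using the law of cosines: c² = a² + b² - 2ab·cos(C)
c² = 8² + 13² − 2·8·13·cos(55°)
cos(55°) ≈ 0.573576
c² ≈ 64 + 169 − 208·(0.573576) ≈ 233 − 119.304 ≈ 113.696
c ≈ √113.696 ≈ 10.6628

c = 10.66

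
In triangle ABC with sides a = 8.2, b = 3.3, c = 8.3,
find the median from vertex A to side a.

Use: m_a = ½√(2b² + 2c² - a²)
m_a = ½√(2·3.3² + 2·8.3² − 8.2²) = ½√(2·10.89 + 2·68.89 − 67.24) = ½√(21.78 + 137.78 − 67.24) = ½√92.32
√92.32 ≈ 9.60833, so m_a ≈ 4.80416

m_a = 4.804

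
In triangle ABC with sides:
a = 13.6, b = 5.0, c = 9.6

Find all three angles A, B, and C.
Law of cosines for each angle (a² = 184.96, b² = 25, c² = 92.16):
cos(A) = (b² + c² − a²)/(2bc) = (25 + 92.16 − 184.96)/(2·5.0·9.6) = -67.8/96 ≈ -0.70625  ⇒  A ≈ 134.931°
cos(B) = (a² + c² − b²)/(2ac) = (184.96 + 92.16 − 25)/(2·13.6·9.6) = 252.12/261.12 ≈ 0.965533  ⇒  B ≈ 15.0867°
cos(C) = (a² + b² − c²)/(2ab) = (184.96 + 25 − 92.16)/(2·13.6·5.0) = 117.8/136 ≈ 0.866176  ⇒  C ≈ 29.9827°
Check: A + B + C ≈ 180°

A = 134.9°, B = 15.09°, C = 29.98°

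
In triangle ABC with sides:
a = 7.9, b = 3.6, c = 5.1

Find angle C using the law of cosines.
c² = a² + b² − 2ab·cos(C)  ⇒  cos(C) = (a² + b² − c²)/(2ab)
cos(C) = (7.9² + 3.6² − 5.1²)/(2·7.9·3.6) = (62.41 + 12.96 − 26.01)/56.88 = 49.36/56.88 ≈ 0.867792
C = arccos(0.867792) ≈ 29.797°

C = 29.8°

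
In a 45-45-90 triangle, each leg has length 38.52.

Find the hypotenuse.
In a 45-45-90 triangle the sides are in ratio 1 : 1 : √2, so hypotenuse = leg·√2.
Hypotenuse = 38.52·√2 ≈ 38.52·1.41421 ≈ 54.4755

Hypotenuse = 38.52√2 = 54.48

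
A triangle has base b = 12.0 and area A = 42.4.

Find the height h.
A = ½·b·h  ⇒  h = 2A/b = 2·42.4/12.0 = 84.8/12.0 ≈ 7.06667

h = 7.067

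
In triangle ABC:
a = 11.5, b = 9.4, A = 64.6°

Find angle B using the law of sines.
a/sin(A) = b/sin(B)  ⇒  sin(B) = b·sin(A)/a = 9.4·sin(64.6°)/11.5
sin(64.6°) ≈ 0.903335
sin(B) ≈ 9.4·0.903335/11.5 ≈ 8.49135/11.5 ≈ 0.738378
B = arcsin(0.738378) ≈ 47.5935°
(Since b ≤ a we need B ≤ A, so the obtuse alternative 180° − 47.5935° ≈ 132.407° is rejected.)

B = 47.59°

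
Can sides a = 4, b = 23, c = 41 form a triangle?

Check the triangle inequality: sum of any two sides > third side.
a + b vs c: 4 + 23 = 27 ≤ 41  ✗
a + c vs b: 4 + 41 = 45 > 23  ✓
b + c vs a: 23 + 41 = 64 > 4  ✓

No: 4 + 23 = 27 is not > 41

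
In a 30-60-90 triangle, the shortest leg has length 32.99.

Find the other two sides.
In a 30-60-90 triangle the sides are in ratio 1 : √3 : 2 (short leg : long leg : hypotenuse).
Long leg = 32.99·√3 ≈ 32.99·1.73205 ≈ 57.1404
Hypotenuse = 2·32.99 = 65.98

Long leg = 32.99√3 = 57.14, Hypotenuse = 65.98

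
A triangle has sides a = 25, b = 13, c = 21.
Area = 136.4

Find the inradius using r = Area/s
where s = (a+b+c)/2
s = (25 + 13 + 21)/2 = 59/2 = 29.5
r = Area/s = 136.4/29.5 ≈ 4.62373

r = 4.624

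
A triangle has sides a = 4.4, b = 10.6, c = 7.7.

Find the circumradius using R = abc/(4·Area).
First find the area with Heron's formula.
s = (4.4 + 10.6 + 7.7)/2 = 11.35
Area = √(s(s−a)(s−b)(s−c)) = √(11.35·6.95·0.75·3.65) ≈ √215.941 ≈ 14.6949
abc = 4.4·10.6·7.7 = 359.128
R = abc/(4·Area) ≈ 359.128/(4·14.6949) = 359.128/58.7797 ≈ 6.10973

R = 6.11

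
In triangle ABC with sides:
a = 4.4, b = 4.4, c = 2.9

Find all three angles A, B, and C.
Law of cosines for each angle (a² = 19.36, b² = 19.36, c² = 8.41):
cos(A) = (b² + c² − a²)/(2bc) = (19.36 + 8.41 − 19.36)/(2·4.4·2.9) = 8.41/25.52 ≈ 0.329545  ⇒  A ≈ 70.7588°
cos(B) = (a² + c² − b²)/(2ac) = (19.36 + 8.41 − 19.36)/(2·4.4·2.9) = 8.41/25.52 ≈ 0.329545  ⇒  B ≈ 70.7588°
cos(C) = (a² + b² − c²)/(2ab) = (19.36 + 19.36 − 8.41)/(2·4.4·4.4) = 30.31/38.72 ≈ 0.7828  ⇒  C ≈ 38.4824°
Check: A + B + C ≈ 180°

A = 70.76°, B = 70.76°, C = 38.48°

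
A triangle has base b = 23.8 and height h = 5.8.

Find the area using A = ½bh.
A = ½·b·h = ½·23.8·5.8 = ½·138.04 = 69.02

Area = 69.02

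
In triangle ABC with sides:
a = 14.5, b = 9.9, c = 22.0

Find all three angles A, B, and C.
Law of cosines for each angle (a² = 210.25, b² = 98.01, c² = 484):
cos(A) = (b² + c² − a²)/(2bc) = (98.01 + 484 − 210.25)/(2·9.9·22.0) = 371.76/435.6 ≈ 0.853444  ⇒  A ≈ 31.4118°
cos(B) = (a² + c² − b²)/(2ac) = (210.25 + 484 − 98.01)/(2·14.5·22.0) = 596.24/638 ≈ 0.934545  ⇒  B ≈ 20.8452°
cos(C) = (a² + b² − c²)/(2ab) = (210.25 + 98.01 − 484)/(2·14.5·9.9) = -175.74/287.1 ≈ -0.612121  ⇒  C ≈ 127.743°
Check: A + B + C ≈ 180°

A = 31.41°, B = 20.85°, C = 127.7°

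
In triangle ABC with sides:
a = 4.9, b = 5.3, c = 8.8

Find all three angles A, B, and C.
Law of cosines for each angle (a² = 24.01, b² = 28.09, c² = 77.44):
cos(A) = (b² + c² − a²)/(2bc) = (28.09 + 77.44 − 24.01)/(2·5.3·8.8) = 81.52/93.28 ≈ 0.873928  ⇒  A ≈ 29.0816°
cos(B) = (a² + c² − b²)/(2ac) = (24.01 + 77.44 − 28.09)/(2·4.9·8.8) = 73.36/86.24 ≈ 0.850649  ⇒  B ≈ 31.7176°
cos(C) = (a² + b² − c²)/(2ab) = (24.01 + 28.09 − 77.44)/(2·4.9·5.3) = -25.34/51.94 ≈ -0.487871  ⇒  C ≈ 119.201°
Check: A + B + C ≈ 180°

A = 29.08°, B = 31.72°, C = 119.2°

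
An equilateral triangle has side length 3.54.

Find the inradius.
r = Area/s with s the semi-perimeter.
Area = (√3/4)·3.54² = (√3/4)·12.5316 ≈ 0.433013·12.5316 ≈ 5.42634
s = 3·3.54/2 = 5.31
r ≈ 5.42634/5.31 ≈ 1.02191
(Equivalently r = side/(2√3) = 3.54/3.4641 ≈ 1.02191.)

r = 1.022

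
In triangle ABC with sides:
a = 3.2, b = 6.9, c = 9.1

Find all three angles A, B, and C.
Law of cosines for each angle (a² = 10.24, b² = 47.61, c² = 82.81):
cos(A) = (b² + c² − a²)/(2bc) = (47.61 + 82.81 − 10.24)/(2·6.9·9.1) = 120.18/125.58 ≈ 0.957  ⇒  A ≈ 16.8633°
cos(B) = (a² + c² − b²)/(2ac) = (10.24 + 82.81 − 47.61)/(2·3.2·9.1) = 45.44/58.24 ≈ 0.78022  ⇒  B ≈ 38.7193°
cos(C) = (a² + b² − c²)/(2ab) = (10.24 + 47.61 − 82.81)/(2·3.2·6.9) = -24.96/44.16 ≈ -0.565217  ⇒  C ≈ 124.417°
Check: A + B + C ≈ 180°

A = 16.86°, B = 38.72°, C = 124.4°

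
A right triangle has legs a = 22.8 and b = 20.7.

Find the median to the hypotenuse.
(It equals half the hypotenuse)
Hypotenuse c = √(a² + b²) = √(519.84 + 428.49) = √948.33 ≈ 30.795
Median to hypotenuse = c/2 ≈ 30.795/2 ≈ 15.3975

Median = 15.4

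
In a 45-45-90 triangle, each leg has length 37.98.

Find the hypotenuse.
In a 45-45-90 triangle the sides are in ratio 1 : 1 : √2, so hypotenuse = leg·√2.
Hypotenuse = 37.98·√2 ≈ 37.98·1.41421 ≈ 53.7118

Hypotenuse = 37.98√2 = 53.71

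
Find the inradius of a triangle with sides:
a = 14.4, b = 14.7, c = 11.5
r = Area/s where s is the semi-perimeter.
s = (14.4 + 14.7 + 11.5)/2 = 40.6/2 = 20.3
Area = √(s(s−a)(s−b)(s−c)) = √(20.3·5.9·5.6·8.8) ≈ √5902.27 ≈ 76.8262
r ≈ 76.8262/20.3 ≈ 3.78454

r = 3.785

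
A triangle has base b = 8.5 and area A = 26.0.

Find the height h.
A = ½·b·h  ⇒  h = 2A/b = 2·26.0/8.5 = 52/8.5 ≈ 6.11765

h = 6.118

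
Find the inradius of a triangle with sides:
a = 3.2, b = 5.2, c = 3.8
r = Area/s where s is the semi-perimeter.
s = (3.2 + 5.2 + 3.8)/2 = 12.2/2 = 6.1
Area = √(s(s−a)(s−b)(s−c)) = √(6.1·2.9·0.9·2.3) ≈ √36.6183 ≈ 6.05131
r ≈ 6.05131/6.1 ≈ 0.992017

r = 0.992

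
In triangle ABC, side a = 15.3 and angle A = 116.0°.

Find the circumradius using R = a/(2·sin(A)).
R = a/(2·sin(A)) = 15.3/(2·sin(116.0°))
sin(116.0°) ≈ 0.898794
R ≈ 15.3/(2·0.898794) = 15.3/1.79759 ≈ 8.5114

R = 8.511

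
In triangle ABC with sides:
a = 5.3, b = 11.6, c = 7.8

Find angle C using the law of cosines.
c² = a² + b² − 2ab·cos(C)  ⇒  cos(C) = (a² + b² − c²)/(2ab)
cos(C) = (5.3² + 11.6² − 7.8²)/(2·5.3·11.6) = (28.09 + 134.56 − 60.84)/122.96 = 101.81/122.96 ≈ 0.827993
C = arccos(0.827993) ≈ 34.1069°

C = 34.11°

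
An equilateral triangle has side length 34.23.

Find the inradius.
r = Area/s with s the semi-perimeter.
Area = (√3/4)·34.23² = (√3/4)·1171.6929 ≈ 0.433013·1171.6929 ≈ 507.358
s = 3·34.23/2 = 51.345
r ≈ 507.358/51.345 ≈ 9.88135
(Equivalently r = side/(2√3) = 34.23/3.4641 ≈ 9.88135.)

r = 9.881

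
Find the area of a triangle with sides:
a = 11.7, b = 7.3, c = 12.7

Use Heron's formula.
s = (11.7 + 7.3 + 12.7)/2 = 31.7/2 = 15.85
s − a = 4.15, s − b = 8.55, s − c = 3.15
s(s−a)(s−b)(s−c) = 15.85·4.15·8.55·3.15 ≈ 1771.55
Area = √1771.55 ≈ 42.0898

Area = 42.09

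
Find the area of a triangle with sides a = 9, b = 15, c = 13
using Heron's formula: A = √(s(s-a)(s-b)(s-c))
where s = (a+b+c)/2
s = (9 + 15 + 13)/2 = 37/2 = 18.5
s − a = 9.5, s − b = 3.5, s − c = 5.5
s(s−a)(s−b)(s−c) = 18.5·9.5·3.5·5.5 = 3383.1875
Area = √3383.1875 ≈ 58.1652

s = 18.5, Area = 58.17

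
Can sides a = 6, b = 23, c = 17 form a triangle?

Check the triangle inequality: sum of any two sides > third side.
a + b vs c: 6 + 23 = 29 > 17  ✓
a + c vs b: 6 + 17 = 23 ≤ 23  ✗
b + c vs a: 23 + 17 = 40 > 6  ✓

No: 6 + 17 = 23 is not > 23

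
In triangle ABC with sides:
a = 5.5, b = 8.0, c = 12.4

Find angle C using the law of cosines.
c² = a² + b² − 2ab·cos(C)  ⇒  cos(C) = (a² + b² − c²)/(2ab)
cos(C) = (5.5² + 8.0² − 12.4²)/(2·5.5·8.0) = (30.25 + 64 − 153.76)/88 = -59.51/88 ≈ -0.67625
C = arccos(-0.67625) ≈ 132.551°

C = 132.6°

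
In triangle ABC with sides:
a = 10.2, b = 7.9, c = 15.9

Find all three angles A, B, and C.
Law of cosines for each angle (a² = 104.04, b² = 62.41, c² = 252.81):
cos(A) = (b² + c² − a²)/(2bc) = (62.41 + 252.81 − 104.04)/(2·7.9·15.9) = 211.18/251.22 ≈ 0.840618  ⇒  A ≈ 32.7946°
cos(B) = (a² + c² − b²)/(2ac) = (104.04 + 252.81 − 62.41)/(2·10.2·15.9) = 294.44/324.36 ≈ 0.907757  ⇒  B ≈ 24.8028°
cos(C) = (a² + b² − c²)/(2ab) = (104.04 + 62.41 − 252.81)/(2·10.2·7.9) = -86.36/161.16 ≈ -0.535865  ⇒  C ≈ 122.403°
Check: A + B + C ≈ 180°

A = 32.79°, B = 24.8°, C = 122.4°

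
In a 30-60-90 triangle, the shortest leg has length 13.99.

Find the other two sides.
In a 30-60-90 triangle the sides are in ratio 1 : √3 : 2 (short leg : long leg : hypotenuse).
Long leg = 13.99·√3 ≈ 13.99·1.73205 ≈ 24.2314
Hypotenuse = 2·13.99 = 27.98

Long leg = 13.99√3 = 24.23, Hypotenuse = 27.98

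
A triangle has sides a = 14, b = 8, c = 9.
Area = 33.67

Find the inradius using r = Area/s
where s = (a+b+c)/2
s = (14 + 8 + 9)/2 = 31/2 = 15.5
r = Area/s = 33.67/15.5 ≈ 2.17226

r = 2.172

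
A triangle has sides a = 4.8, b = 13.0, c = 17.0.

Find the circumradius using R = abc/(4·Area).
First find the area with Heron's formula.
s = (4.8 + 13.0 + 17.0)/2 = 17.4
Area = √(s(s−a)(s−b)(s−c)) = √(17.4·12.6·4.4·0.4) ≈ √385.862 ≈ 19.6434
abc = 4.8·13.0·17.0 = 1060.8
R = abc/(4·Area) ≈ 1060.8/(4·19.6434) = 1060.8/78.5735 ≈ 13.5007

R = 13.5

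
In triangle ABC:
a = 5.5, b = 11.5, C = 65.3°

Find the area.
Two sides and the included angle (SAS): A = ½·a·b·sin(C) = ½·5.5·11.5·sin(65.3°)
sin(65.3°) ≈ 0.908508
A ≈ ½·63.25·0.908508 = 31.625·0.908508 ≈ 28.7316

Area = 28.73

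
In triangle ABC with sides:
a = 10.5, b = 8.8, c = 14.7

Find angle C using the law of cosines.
c² = a² + b² − 2ab·cos(C)  ⇒  cos(C) = (a² + b² − c²)/(2ab)
cos(C) = (10.5² + 8.8² − 14.7²)/(2·10.5·8.8) = (110.25 + 77.44 − 216.09)/184.8 = -28.4/184.8 ≈ -0.15368
C = arccos(-0.15368) ≈ 98.8402°

C = 98.84°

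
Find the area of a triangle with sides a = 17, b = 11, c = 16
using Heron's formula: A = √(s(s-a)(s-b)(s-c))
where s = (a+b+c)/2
s = (17 + 11 + 16)/2 = 44/2 = 22
s − a = 5, s − b = 11, s − c = 6
s(s−a)(s−b)(s−c) = 22·5·11·6 = 7260
Area = √7260 ≈ 85.2056

s = 22.0, Area = 85.21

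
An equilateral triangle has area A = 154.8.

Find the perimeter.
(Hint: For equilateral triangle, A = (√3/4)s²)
A = (√3/4)s²  ⇒  s² = 4A/√3 = 4·154.8/√3 = 619.2/1.73205 ≈ 357.495
s ≈ √357.495 ≈ 18.9075
Perimeter = 3s ≈ 3·18.9075 ≈ 56.7226

Perimeter = 56.72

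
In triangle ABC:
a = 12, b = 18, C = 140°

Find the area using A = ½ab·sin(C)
A = ½·a·b·sin(C) = ½·12·18·sin(140°)
sin(140°) ≈ 0.642788
A ≈ ½·216·0.642788 = 108·0.642788 ≈ 69.4211

Area = 69.42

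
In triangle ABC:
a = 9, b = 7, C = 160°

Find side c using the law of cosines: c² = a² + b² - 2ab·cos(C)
c² = 9² + 7² − 2·9·7·cos(160°)
cos(160°) ≈ -0.939693
c² ≈ 81 + 49 − 126·(-0.939693) ≈ 130 + 118.401 ≈ 248.401
c ≈ √248.401 ≈ 15.7608

c = 15.76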